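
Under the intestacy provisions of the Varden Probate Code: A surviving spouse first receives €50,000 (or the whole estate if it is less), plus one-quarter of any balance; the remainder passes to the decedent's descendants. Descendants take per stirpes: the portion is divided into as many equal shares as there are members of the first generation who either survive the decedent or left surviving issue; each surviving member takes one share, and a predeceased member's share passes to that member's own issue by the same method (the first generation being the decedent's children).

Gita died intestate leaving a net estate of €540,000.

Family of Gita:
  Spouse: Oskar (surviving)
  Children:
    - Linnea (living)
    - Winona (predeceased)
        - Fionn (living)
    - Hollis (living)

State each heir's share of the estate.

Oskar: €172,500; Linnea: €122,500; Fionn: €122,500; Hollis: €122,500

Oskar first takes €50,000, leaving a balance of €490,000. Oskar then takes one-quarter of the balance (€122,500), for a total of €172,500. The remaining €367,500 passes to the descendants.
The descendants' portion (€367,500) is divided into 3 shares of €122,500: Linnea and Hollis each take €122,500; Winona's €122,500 share passes to Winona's issue.
Winona's share (€122,500) passes entirely to Fionn.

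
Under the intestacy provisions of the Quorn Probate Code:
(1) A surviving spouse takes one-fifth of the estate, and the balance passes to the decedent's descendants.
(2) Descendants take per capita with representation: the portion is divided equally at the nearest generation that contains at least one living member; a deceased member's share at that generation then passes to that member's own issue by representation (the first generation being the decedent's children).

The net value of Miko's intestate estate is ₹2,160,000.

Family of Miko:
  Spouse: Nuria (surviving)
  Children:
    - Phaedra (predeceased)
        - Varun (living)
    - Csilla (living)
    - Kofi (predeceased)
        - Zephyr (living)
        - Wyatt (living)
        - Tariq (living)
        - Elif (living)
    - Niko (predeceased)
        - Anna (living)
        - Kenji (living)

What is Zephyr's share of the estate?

Nuria takes one-fifth of ₹2,160,000 = ₹432,000. The remaining ₹1,728,000 passes to the descendants.
The descendants' portion (₹1,728,000) is divided into 4 shares of ₹432,000: Csilla takes ₹432,000; Phaedra's ₹432,000 share passes to Phaedra's issue; Kofi's ₹432,000 share passes to Kofi's issue; Niko's ₹432,000 share passes to Niko's issue.
Phaedra's share (₹432,000) passes entirely to Varun.
Kofi's share (₹432,000) is divided into 4 shares of ₹108,000: Zephyr, Wyatt, Tariq, and Elif each take ₹108,000.
Niko's share (₹432,000) is divided into 2 shares of ₹216,000: Anna and Kenji each take ₹216,000.

Zephyr receives ₹108,000.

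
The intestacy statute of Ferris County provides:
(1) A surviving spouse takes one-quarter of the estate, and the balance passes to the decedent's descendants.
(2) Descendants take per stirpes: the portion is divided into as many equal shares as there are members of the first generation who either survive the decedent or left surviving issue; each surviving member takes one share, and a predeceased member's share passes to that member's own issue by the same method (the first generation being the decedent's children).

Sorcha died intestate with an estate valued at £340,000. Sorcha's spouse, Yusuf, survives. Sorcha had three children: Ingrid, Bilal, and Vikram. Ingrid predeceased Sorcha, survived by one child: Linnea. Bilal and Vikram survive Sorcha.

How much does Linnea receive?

Linnea receives £85,000.

Yusuf takes one-quarter of £340,000 = £85,000. The remaining £255,000 passes to the descendants.
The descendants' portion (£255,000) is divided into 3 shares of £85,000: Bilal and Vikram each take £85,000; Ingrid's £85,000 share passes to Ingrid's issue.
Ingrid's share (£85,000) passes entirely to Linnea.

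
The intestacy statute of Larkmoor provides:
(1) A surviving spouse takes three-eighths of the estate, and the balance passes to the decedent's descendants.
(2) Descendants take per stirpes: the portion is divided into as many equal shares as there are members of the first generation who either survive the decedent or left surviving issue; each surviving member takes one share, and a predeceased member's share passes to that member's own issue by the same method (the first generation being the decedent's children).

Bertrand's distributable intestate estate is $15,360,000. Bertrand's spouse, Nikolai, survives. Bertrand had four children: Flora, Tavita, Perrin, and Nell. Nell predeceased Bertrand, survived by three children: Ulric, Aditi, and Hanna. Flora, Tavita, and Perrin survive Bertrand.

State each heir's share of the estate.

Nikolai takes three-eighths of $15,360,000 = $5,760,000. The remaining $9,600,000 passes to the descendants.
The descendants' portion ($9,600,000) is divided into 4 shares of $2,400,000: Flora, Tavita, and Perrin each take $2,400,000; Nell's $2,400,000 share passes to Nell's issue.
Nell's share ($2,400,000) is divided into 3 shares of $800,000: Ulric, Aditi, and Hanna each take $800,000.

Nikolai: $5,760,000; Flora: $2,400,000; Tavita: $2,400,000; Perrin: $2,400,000; Ulric: $800,000; Aditi: $800,000; Hanna: $800,000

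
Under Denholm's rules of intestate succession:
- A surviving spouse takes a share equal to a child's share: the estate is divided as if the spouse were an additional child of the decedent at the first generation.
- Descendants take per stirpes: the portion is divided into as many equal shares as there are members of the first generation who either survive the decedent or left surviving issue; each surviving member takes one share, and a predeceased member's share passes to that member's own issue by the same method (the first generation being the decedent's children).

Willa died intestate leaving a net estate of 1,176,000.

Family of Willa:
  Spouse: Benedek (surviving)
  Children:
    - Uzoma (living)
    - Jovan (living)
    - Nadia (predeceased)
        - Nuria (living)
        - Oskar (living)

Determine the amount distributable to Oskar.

The spouse counts as an additional share at the children's level, so there are 4 primary shares of 294,000. Benedek takes one such share (294,000).
The children's combined portion (882,000) is divided into 3 shares of 294,000: Uzoma and Jovan each take 294,000; Nadia's 294,000 share passes to Nadia's issue.
Nadia's share (294,000) is divided into 2 shares of 147,000: Nuria and Oskar each take 147,000.

Oskar receives 147,000.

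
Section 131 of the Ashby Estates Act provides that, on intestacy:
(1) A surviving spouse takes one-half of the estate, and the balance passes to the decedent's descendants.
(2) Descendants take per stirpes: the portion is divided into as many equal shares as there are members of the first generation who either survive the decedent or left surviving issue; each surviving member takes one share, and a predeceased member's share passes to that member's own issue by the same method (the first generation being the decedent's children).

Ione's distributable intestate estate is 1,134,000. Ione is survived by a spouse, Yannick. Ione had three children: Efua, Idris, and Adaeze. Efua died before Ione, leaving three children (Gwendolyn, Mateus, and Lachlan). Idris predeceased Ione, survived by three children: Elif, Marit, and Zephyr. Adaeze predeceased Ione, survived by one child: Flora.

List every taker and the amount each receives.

Yannick takes one-half of 1,134,000 = 567,000. The remaining 567,000 passes to the descendants.
The descendants' portion (567,000) is divided into 3 shares of 189,000: Efua's 189,000 share passes to Efua's issue; Idris's 189,000 share passes to Idris's issue; Adaeze's 189,000 share passes to Adaeze's issue.
Efua's share (189,000) is divided into 3 shares of 63,000: Gwendolyn, Mateus, and Lachlan each take 63,000.
Idris's share (189,000) is divided into 3 shares of 63,000: Elif, Marit, and Zephyr each take 63,000.
Adaeze's share (189,000) passes entirely to Flora.

Yannick: 567,000; Gwendolyn: 63,000; Mateus: 63,000; Lachlan: 63,000; Elif: 63,000; Marit: 63,000; Zephyr: 63,000; Flora: 189,000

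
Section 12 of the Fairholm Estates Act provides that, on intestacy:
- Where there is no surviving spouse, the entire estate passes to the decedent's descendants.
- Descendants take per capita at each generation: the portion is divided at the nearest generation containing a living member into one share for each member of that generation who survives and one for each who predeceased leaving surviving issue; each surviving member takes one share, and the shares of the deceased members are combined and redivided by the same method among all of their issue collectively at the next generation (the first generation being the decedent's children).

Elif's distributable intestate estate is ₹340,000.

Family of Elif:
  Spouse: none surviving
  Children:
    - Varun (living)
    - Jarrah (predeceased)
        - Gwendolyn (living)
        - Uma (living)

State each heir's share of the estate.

Varun: ₹170,000; Gwendolyn: ₹85,000; Uma: ₹85,000

The entire ₹340,000 passes to the descendants.
That amount (₹340,000) is divided at the children's generation into 2 shares of ₹170,000. Varun takes ₹170,000. The remaining share for the deceased Jarrah (₹170,000) is carried to the next generation.
That pool (₹170,000) is divided at the grandchildren's generation equally among Gwendolyn and Uma: ₹85,000 each.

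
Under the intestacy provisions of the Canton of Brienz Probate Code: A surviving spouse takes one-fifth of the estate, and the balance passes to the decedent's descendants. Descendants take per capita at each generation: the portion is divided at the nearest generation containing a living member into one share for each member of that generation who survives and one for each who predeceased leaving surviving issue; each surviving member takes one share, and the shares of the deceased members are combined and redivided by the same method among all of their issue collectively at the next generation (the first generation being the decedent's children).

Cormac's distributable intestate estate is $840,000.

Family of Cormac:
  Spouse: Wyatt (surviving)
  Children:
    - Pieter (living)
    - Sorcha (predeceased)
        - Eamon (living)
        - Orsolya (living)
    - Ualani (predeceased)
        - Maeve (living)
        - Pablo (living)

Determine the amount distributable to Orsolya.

Orsolya receives $112,000.

Wyatt takes one-fifth of $840,000 = $168,000. The remaining $672,000 passes to the descendants.
The descendants' portion ($672,000) is divided at the children's generation into 3 shares of $224,000. Pieter takes $224,000. The 2 shares of the deceased (Sorcha and Ualani) are combined into a pool of $448,000.
That pool ($448,000) is divided at the grandchildren's generation equally among Eamon, Orsolya, Maeve, and Pablo: $112,000 each.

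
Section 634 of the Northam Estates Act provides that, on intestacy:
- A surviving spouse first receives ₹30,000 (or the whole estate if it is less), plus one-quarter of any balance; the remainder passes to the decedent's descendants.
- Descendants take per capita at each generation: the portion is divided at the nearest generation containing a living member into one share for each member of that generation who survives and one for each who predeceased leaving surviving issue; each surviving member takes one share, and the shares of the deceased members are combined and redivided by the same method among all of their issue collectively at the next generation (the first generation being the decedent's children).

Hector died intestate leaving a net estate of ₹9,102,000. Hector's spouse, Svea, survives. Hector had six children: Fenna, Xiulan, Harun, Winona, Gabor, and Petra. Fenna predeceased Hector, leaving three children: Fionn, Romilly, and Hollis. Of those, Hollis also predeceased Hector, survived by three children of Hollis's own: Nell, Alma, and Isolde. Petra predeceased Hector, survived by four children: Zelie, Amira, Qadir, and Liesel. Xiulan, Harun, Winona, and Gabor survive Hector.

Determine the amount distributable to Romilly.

Romilly receives ₹324,000.

Svea first takes ₹30,000, leaving a balance of ₹9,072,000. Svea then takes one-quarter of the balance (₹2,268,000), for a total of ₹2,298,000. The remaining ₹6,804,000 passes to the descendants.
The descendants' portion (₹6,804,000) is divided at the children's generation into 6 shares of ₹1,134,000. Xiulan, Harun, Winona, and Gabor each take ₹1,134,000. The 2 shares of the deceased (Fenna and Petra) are combined into a pool of ₹2,268,000.
That pool (₹2,268,000) is divided at the grandchildren's generation into 7 shares of ₹324,000. Fionn, Romilly, Zelie, Amira, Qadir, and Liesel each take ₹324,000. The remaining share for the deceased Hollis (₹324,000) is carried to the next generation.
That pool (₹324,000) is divided at the great-grandchildren's generation equally among Nell, Alma, and Isolde: ₹108,000 each.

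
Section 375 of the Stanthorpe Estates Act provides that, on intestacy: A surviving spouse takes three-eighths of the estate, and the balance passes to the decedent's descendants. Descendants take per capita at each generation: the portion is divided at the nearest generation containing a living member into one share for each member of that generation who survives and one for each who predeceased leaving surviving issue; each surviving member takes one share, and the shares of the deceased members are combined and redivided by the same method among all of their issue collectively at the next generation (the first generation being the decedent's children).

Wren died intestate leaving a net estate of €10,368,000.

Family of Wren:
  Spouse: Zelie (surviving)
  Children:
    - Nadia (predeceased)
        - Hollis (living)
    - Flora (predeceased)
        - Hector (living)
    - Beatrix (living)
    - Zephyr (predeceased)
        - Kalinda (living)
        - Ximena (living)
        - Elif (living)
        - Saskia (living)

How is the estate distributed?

Zelie takes three-eighths of €10,368,000 = €3,888,000. The remaining €6,480,000 passes to the descendants.
The descendants' portion (€6,480,000) is divided at the children's generation into 4 shares of €1,620,000. Beatrix takes €1,620,000. The 3 shares of the deceased (Nadia, Flora, and Zephyr) are combined into a pool of €4,860,000.
That pool (€4,860,000) is divided at the grandchildren's generation equally among Hollis, Hector, Kalinda, Ximena, Elif, and Saskia: €810,000 each.

Zelie: €3,888,000; Hollis: €810,000; Hector: €810,000; Beatrix: €1,620,000; Kalinda: €810,000; Ximena: €810,000; Elif: €810,000; Saskia: €810,000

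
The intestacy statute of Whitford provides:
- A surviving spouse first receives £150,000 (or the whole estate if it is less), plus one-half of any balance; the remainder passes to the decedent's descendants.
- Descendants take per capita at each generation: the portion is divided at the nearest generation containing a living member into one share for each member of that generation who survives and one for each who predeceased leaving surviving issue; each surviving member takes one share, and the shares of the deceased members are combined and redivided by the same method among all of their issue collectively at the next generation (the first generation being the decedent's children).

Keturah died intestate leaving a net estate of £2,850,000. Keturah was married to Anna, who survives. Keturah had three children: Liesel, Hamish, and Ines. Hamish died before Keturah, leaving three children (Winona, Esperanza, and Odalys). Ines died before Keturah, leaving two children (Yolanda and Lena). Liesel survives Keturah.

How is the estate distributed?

Anna first takes £150,000, leaving a balance of £2,700,000. Anna then takes one-half of the balance (£1,350,000), for a total of £1,500,000. The remaining £1,350,000 passes to the descendants.
The descendants' portion (£1,350,000) is divided at the children's generation into 3 shares of £450,000. Liesel takes £450,000. The 2 shares of the deceased (Hamish and Ines) are combined into a pool of £900,000.
That pool (£900,000) is divided at the grandchildren's generation equally among Winona, Esperanza, Odalys, Yolanda, and Lena: £180,000 each.

Anna: £1,500,000; Liesel: £450,000; Winona: £180,000; Esperanza: £180,000; Odalys: £180,000; Yolanda: £180,000; Lena: £180,000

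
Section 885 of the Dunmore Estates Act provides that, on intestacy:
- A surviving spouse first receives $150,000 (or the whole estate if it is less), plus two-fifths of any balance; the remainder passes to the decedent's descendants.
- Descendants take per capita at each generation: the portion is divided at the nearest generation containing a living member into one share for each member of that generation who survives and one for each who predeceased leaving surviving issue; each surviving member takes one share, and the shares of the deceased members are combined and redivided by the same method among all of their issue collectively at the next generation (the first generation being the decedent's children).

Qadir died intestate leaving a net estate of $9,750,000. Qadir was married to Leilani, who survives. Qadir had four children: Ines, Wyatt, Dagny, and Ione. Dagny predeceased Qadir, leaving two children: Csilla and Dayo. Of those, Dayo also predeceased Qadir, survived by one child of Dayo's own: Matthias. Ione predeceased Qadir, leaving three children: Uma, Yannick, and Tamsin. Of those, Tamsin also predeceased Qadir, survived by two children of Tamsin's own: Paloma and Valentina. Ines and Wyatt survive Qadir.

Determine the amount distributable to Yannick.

Yannick receives $576,000.

Leilani first takes $150,000, leaving a balance of $9,600,000. Leilani then takes two-fifths of the balance ($3,840,000), for a total of $3,990,000. The remaining $5,760,000 passes to the descendants.
The descendants' portion ($5,760,000) is divided at the children's generation into 4 shares of $1,440,000. Ines and Wyatt each take $1,440,000. The 2 shares of the deceased (Dagny and Ione) are combined into a pool of $2,880,000.
That pool ($2,880,000) is divided at the grandchildren's generation into 5 shares of $576,000. Csilla, Uma, and Yannick each take $576,000. The 2 shares of the deceased (Dayo and Tamsin) are combined into a pool of $1,152,000.
That pool ($1,152,000) is divided at the great-grandchildren's generation equally among Matthias, Paloma, and Valentina: $384,000 each.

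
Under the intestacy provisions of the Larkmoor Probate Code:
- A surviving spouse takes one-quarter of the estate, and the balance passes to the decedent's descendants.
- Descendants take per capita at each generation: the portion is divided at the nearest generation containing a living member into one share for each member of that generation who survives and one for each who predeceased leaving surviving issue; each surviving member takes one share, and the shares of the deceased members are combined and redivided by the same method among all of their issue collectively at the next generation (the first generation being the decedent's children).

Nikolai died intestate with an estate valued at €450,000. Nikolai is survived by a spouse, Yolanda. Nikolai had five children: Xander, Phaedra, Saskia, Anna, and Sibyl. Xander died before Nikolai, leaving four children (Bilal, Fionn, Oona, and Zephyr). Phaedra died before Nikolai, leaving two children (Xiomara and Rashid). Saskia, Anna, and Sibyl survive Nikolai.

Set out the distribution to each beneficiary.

Yolanda takes one-quarter of €450,000 = €112,500. The remaining €337,500 passes to the descendants.
The descendants' portion (€337,500) is divided at the children's generation into 5 shares of €67,500. Saskia, Anna, and Sibyl each take €67,500. The 2 shares of the deceased (Xander and Phaedra) are combined into a pool of €135,000.
That pool (€135,000) is divided at the grandchildren's generation equally among Bilal, Fionn, Oona, Zephyr, Xiomara, and Rashid: €22,500 each.

Yolanda: €112,500; Bilal: €22,500; Fionn: €22,500; Oona: €22,500; Zephyr: €22,500; Xiomara: €22,500; Rashid: €22,500; Saskia: €67,500; Anna: €67,500; Sibyl: €67,500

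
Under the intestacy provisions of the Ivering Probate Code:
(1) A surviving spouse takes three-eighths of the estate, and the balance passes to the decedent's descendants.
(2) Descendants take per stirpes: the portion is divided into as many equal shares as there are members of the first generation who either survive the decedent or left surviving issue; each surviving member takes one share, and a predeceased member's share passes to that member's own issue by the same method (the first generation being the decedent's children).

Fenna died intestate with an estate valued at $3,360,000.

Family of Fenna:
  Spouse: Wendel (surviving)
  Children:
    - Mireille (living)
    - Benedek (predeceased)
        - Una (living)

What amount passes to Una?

Wendel takes three-eighths of $3,360,000 = $1,260,000. The remaining $2,100,000 passes to the descendants.
The descendants' portion ($2,100,000) is divided into 2 shares of $1,050,000: Mireille takes $1,050,000; Benedek's $1,050,000 share passes to Benedek's issue.
Benedek's share ($1,050,000) passes entirely to Una.

Una receives $1,050,000.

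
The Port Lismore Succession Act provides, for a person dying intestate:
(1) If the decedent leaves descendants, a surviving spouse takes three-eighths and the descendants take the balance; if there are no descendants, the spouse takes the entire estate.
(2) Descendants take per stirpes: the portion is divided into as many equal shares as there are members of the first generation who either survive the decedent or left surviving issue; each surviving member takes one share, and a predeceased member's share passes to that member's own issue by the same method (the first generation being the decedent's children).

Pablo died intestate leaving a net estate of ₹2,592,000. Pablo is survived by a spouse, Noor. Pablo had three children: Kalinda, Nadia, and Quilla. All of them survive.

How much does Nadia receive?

Nadia receives ₹540,000.

Noor takes three-eighths of ₹2,592,000 = ₹972,000. The remaining ₹1,620,000 passes to the descendants.
The descendants' portion (₹1,620,000) is divided into 3 shares of ₹540,000: Kalinda, Nadia, and Quilla each take ₹540,000.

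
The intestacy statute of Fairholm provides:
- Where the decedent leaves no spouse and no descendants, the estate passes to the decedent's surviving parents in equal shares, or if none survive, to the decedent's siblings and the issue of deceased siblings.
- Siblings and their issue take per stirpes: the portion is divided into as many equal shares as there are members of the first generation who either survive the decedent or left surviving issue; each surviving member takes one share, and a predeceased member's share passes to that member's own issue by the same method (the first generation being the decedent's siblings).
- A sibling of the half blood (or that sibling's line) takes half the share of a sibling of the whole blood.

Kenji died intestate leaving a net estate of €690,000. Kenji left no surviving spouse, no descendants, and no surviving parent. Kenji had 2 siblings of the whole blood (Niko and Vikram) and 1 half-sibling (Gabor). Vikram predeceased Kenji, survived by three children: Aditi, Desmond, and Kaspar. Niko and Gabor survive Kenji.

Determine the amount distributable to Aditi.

The entire €690,000 passes to the siblings and their issue.
Counting each half-blood sibling's line as half a unit, there are 5/2 units in €690,000, so one unit is €276,000. Whole-blood lines (Niko and Vikram) take €276,000 each; half-blood lines (Gabor) take €138,000 each.
Vikram's share (€276,000) is divided into 3 shares of €92,000: Aditi, Desmond, and Kaspar each take €92,000.

Aditi receives €92,000.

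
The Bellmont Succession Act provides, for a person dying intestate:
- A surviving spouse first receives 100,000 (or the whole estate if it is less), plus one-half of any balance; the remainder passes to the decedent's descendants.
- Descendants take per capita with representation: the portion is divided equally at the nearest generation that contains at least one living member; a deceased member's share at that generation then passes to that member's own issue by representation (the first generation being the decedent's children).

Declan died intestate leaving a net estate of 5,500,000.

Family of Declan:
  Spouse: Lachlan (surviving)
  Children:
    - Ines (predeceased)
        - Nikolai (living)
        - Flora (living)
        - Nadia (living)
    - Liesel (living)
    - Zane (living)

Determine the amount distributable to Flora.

Flora receives 300,000.

Lachlan first takes 100,000, leaving a balance of 5,400,000. Lachlan then takes one-half of the balance (2,700,000), for a total of 2,800,000. The remaining 2,700,000 passes to the descendants.
The descendants' portion (2,700,000) is divided into 3 shares of 900,000: Liesel and Zane each take 900,000; Ines's 900,000 share passes to Ines's issue.
Ines's share (900,000) is divided into 3 shares of 300,000: Nikolai, Flora, and Nadia each take 300,000.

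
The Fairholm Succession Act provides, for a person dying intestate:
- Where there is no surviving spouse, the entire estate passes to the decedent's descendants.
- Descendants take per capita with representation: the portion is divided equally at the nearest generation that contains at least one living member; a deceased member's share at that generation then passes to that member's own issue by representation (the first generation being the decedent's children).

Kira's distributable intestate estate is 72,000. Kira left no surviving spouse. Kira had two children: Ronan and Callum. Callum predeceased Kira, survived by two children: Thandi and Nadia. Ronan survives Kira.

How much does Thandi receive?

The entire 72,000 passes to the descendants.
That amount (72,000) is divided into 2 shares of 36,000: Ronan takes 36,000; Callum's 36,000 share passes to Callum's issue.
Callum's share (36,000) is divided into 2 shares of 18,000: Thandi and Nadia each take 18,000.

Thandi receives 18,000.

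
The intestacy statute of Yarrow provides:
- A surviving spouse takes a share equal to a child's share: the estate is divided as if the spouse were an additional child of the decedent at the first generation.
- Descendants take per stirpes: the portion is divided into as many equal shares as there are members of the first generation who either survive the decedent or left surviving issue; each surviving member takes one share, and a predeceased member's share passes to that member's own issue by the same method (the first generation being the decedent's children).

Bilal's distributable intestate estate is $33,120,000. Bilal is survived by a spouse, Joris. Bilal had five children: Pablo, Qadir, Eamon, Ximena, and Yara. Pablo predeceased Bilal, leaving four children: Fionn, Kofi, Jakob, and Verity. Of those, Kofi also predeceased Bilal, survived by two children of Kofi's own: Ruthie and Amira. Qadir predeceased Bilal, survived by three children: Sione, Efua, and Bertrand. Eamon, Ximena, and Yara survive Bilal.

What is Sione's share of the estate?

The spouse counts as an additional share at the children's level, so there are 6 primary shares of $5,520,000. Joris takes one such share ($5,520,000).
The children's combined portion ($27,600,000) is divided into 5 shares of $5,520,000: Eamon, Ximena, and Yara each take $5,520,000; Pablo's $5,520,000 share passes to Pablo's issue; Qadir's $5,520,000 share passes to Qadir's issue.
Pablo's share ($5,520,000) is divided into 4 shares of $1,380,000: Fionn, Jakob, and Verity each take $1,380,000; Kofi's $1,380,000 share passes to Kofi's issue.
Kofi's share ($1,380,000) is divided into 2 shares of $690,000: Ruthie and Amira each take $690,000.
Qadir's share ($5,520,000) is divided into 3 shares of $1,840,000: Sione, Efua, and Bertrand each take $1,840,000.

Sione receives $1,840,000.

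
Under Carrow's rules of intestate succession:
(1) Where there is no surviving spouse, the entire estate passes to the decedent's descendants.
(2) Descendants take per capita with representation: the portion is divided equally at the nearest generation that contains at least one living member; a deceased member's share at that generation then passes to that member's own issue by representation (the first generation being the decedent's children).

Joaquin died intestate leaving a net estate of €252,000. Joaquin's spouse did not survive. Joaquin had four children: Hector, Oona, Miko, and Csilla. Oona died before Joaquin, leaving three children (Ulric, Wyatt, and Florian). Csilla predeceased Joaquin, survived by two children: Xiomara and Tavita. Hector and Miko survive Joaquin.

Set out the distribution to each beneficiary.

Hector: €63,000; Ulric: €21,000; Wyatt: €21,000; Florian: €21,000; Miko: €63,000; Xiomara: €31,500; Tavita: €31,500

The entire €252,000 passes to the descendants.
That amount (€252,000) is divided into 4 shares of €63,000: Hector and Miko each take €63,000; Oona's €63,000 share passes to Oona's issue; Csilla's €63,000 share passes to Csilla's issue.
Oona's share (€63,000) is divided into 3 shares of €21,000: Ulric, Wyatt, and Florian each take €21,000.
Csilla's share (€63,000) is divided into 2 shares of €31,500: Xiomara and Tavita each take €31,500.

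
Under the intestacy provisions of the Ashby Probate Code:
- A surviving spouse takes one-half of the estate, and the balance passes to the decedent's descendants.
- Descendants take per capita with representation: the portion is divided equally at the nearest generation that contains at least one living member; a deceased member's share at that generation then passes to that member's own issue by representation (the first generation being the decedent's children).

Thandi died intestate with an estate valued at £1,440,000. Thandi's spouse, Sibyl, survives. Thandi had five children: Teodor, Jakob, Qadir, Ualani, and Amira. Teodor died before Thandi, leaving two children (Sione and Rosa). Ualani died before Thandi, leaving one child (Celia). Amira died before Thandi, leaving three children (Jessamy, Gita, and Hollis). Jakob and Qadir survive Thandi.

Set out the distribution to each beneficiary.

Sibyl takes one-half of £1,440,000 = £720,000. The remaining £720,000 passes to the descendants.
The descendants' portion (£720,000) is divided into 5 shares of £144,000: Jakob and Qadir each take £144,000; Teodor's £144,000 share passes to Teodor's issue; Ualani's £144,000 share passes to Ualani's issue; Amira's £144,000 share passes to Amira's issue.
Teodor's share (£144,000) is divided into 2 shares of £72,000: Sione and Rosa each take £72,000.
Ualani's share (£144,000) passes entirely to Celia.
Amira's share (£144,000) is divided into 3 shares of £48,000: Jessamy, Gita, and Hollis each take £48,000.

Sibyl: £720,000; Sione: £72,000; Rosa: £72,000; Jakob: £144,000; Qadir: £144,000; Celia: £144,000; Jessamy: £48,000; Gita: £48,000; Hollis: £48,000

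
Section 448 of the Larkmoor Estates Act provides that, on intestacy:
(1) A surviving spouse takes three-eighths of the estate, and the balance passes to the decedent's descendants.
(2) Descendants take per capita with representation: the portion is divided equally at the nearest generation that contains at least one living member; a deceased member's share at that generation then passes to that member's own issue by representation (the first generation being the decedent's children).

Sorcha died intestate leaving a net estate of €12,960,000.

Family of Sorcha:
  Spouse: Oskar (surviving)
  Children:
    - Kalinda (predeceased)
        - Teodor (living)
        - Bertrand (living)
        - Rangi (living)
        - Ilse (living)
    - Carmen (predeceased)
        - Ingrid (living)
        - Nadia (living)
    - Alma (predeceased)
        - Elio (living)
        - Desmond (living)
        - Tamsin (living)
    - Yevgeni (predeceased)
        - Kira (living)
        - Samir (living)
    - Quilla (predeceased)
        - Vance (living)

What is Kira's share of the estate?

Kira receives €675,000.

Oskar takes three-eighths of €12,960,000 = €4,860,000. The remaining €8,100,000 passes to the descendants.
No child survives, so the initial division is made at the grandchildren's generation.
The descendants' portion (€8,100,000) is divided into 12 shares of €675,000: Teodor, Bertrand, Rangi, Ilse, Ingrid, Nadia, Elio, Desmond, Tamsin, Kira, Samir, and Vance each take €675,000.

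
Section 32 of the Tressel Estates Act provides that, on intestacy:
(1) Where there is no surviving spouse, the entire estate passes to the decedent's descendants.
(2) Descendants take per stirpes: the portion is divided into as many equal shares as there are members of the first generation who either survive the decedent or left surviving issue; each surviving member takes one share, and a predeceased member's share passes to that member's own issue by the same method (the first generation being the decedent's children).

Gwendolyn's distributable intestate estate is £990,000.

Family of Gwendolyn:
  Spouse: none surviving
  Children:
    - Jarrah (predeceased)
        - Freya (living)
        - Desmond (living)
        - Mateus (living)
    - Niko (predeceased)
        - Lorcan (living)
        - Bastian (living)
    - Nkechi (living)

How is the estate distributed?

The entire £990,000 passes to the descendants.
That amount (£990,000) is divided into 3 shares of £330,000: Nkechi takes £330,000; Jarrah's £330,000 share passes to Jarrah's issue; Niko's £330,000 share passes to Niko's issue.
Jarrah's share (£330,000) is divided into 3 shares of £110,000: Freya, Desmond, and Mateus each take £110,000.
Niko's share (£330,000) is divided into 2 shares of £165,000: Lorcan and Bastian each take £165,000.

Freya: £110,000; Desmond: £110,000; Mateus: £110,000; Lorcan: £165,000; Bastian: £165,000; Nkechi: £330,000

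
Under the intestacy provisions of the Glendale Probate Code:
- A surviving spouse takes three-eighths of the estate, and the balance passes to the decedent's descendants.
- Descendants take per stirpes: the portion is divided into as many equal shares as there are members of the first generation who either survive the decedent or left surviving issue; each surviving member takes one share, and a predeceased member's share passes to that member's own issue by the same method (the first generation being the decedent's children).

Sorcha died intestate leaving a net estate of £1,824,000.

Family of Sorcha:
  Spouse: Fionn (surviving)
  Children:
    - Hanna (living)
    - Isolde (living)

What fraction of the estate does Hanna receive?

Hanna receives 5/16 of the estate.

Fionn takes three-eighths of £1,824,000 = £684,000. The remaining £1,140,000 passes to the descendants.
The descendants' portion (£1,140,000) is divided into 2 shares of £570,000: Hanna and Isolde each take £570,000.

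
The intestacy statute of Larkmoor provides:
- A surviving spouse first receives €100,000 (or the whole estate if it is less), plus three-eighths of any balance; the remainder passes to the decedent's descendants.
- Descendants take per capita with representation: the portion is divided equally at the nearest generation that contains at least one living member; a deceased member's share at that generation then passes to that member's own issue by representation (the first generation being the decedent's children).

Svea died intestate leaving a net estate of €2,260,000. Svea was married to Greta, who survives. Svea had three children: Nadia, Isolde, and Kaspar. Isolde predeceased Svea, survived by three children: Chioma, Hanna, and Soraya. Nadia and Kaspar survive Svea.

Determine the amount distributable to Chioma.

Chioma receives €150,000.

Greta first takes €100,000, leaving a balance of €2,160,000. Greta then takes three-eighths of the balance (€810,000), for a total of €910,000. The remaining €1,350,000 passes to the descendants.
The descendants' portion (€1,350,000) is divided into 3 shares of €450,000: Nadia and Kaspar each take €450,000; Isolde's €450,000 share passes to Isolde's issue.
Isolde's share (€450,000) is divided into 3 shares of €150,000: Chioma, Hanna, and Soraya each take €150,000.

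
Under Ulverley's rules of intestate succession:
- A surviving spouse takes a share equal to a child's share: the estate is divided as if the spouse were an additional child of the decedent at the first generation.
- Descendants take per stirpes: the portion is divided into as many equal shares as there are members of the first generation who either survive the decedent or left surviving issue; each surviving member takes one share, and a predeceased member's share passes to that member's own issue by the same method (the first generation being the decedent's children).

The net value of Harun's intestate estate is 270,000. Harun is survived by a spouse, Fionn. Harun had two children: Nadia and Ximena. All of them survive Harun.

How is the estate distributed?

Fionn: 90,000; Nadia: 90,000; Ximena: 90,000

The spouse counts as an additional share at the children's level, so there are 3 primary shares of 90,000. Fionn takes one such share (90,000).
The children's combined portion (180,000) is divided into 2 shares of 90,000: Nadia and Ximena each take 90,000.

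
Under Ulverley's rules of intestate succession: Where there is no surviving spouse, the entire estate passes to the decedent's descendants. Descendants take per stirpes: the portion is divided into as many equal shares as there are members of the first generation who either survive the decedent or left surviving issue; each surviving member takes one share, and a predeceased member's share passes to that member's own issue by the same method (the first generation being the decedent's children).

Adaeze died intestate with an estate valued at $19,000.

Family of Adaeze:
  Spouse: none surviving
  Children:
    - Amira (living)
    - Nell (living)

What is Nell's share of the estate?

The entire $19,000 passes to the descendants.
That amount ($19,000) is divided into 2 shares of $9,500: Amira and Nell each take $9,500.

Nell receives $9,500.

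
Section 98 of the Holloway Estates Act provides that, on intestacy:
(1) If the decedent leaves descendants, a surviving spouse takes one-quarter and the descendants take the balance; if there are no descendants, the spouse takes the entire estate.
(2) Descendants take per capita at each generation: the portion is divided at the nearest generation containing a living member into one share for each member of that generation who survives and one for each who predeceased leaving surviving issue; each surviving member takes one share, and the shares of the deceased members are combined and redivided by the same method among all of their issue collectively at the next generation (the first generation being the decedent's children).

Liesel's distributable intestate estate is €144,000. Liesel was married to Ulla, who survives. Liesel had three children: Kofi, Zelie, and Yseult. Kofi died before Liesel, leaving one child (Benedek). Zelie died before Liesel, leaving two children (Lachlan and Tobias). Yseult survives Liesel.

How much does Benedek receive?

Benedek receives €24,000.

Ulla takes one-quarter of €144,000 = €36,000. The remaining €108,000 passes to the descendants.
The descendants' portion (€108,000) is divided at the children's generation into 3 shares of €36,000. Yseult takes €36,000. The 2 shares of the deceased (Kofi and Zelie) are combined into a pool of €72,000.
That pool (€72,000) is divided at the grandchildren's generation equally among Benedek, Lachlan, and Tobias: €24,000 each.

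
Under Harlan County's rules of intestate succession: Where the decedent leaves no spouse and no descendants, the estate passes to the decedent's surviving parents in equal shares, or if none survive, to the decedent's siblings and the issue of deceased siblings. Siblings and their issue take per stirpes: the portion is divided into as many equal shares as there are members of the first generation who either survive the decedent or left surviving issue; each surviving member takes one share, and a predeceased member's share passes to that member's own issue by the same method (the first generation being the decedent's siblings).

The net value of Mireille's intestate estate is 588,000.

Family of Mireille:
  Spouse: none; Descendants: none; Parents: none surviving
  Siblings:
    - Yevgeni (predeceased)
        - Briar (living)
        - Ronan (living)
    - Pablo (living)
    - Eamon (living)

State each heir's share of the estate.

Briar: 98,000; Ronan: 98,000; Pablo: 196,000; Eamon: 196,000

The entire 588,000 passes to the siblings and their issue.
That amount (588,000) is divided into 3 shares of 196,000: Pablo and Eamon each take 196,000; Yevgeni's 196,000 share passes to Yevgeni's issue.
Yevgeni's share (196,000) is divided into 2 shares of 98,000: Briar and Ronan each take 98,000.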